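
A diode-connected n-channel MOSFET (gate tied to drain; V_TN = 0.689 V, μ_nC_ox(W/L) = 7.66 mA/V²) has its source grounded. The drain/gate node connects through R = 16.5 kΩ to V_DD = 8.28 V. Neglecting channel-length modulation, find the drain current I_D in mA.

I_D = 0.440 mA

With gate tied to drain, V_GS = V_DS ≥ V_GS − V_TN, so the device is in saturation.
KCL at the drain: ½ k_n (V_GS − V_TN)² = (V_DD − V_GS)/R.
Let x = V_GS − 0.689. Then 63.2 x² + x − 7.591 = 0, giving x = 0.339 V (positive root), so V_GS = 1.03 V.
I_D = (V_DD − V_GS)/R = (8.28 − 1.03) / 16.5 = 0.44 mA.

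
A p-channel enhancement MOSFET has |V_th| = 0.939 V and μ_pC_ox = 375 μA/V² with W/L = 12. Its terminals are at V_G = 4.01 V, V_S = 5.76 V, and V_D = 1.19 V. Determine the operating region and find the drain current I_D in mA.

Saturation; I_D = 1.48 mA

V_SG = V_S − V_G = 5.76 − 4.01 = 1.75 V; V_SD = V_S − V_D = 5.76 − 1.19 = 4.57 V.
k_p = μ_pC_ox · (W/L) = 4.5 mA/V².
V_ov = V_SG − |V_th| = 1.75 − 0.939 = 0.811 V.
Since V_SD = 4.57 V ≥ V_ov = 0.811 V, the device is in saturation.
I_D = ½ k_p V_ov² = 0.5 × 4.5 × 0.811² = 1.48 mA.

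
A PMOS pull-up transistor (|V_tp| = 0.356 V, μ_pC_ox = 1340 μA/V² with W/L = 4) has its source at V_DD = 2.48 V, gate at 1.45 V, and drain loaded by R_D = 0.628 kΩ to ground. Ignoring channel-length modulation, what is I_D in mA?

I_D = 1.22 mA

V_SG = V_DD − V_G = 2.48 − 1.45 = 1.03 V, so V_ov = 1.03 − 0.356 = 0.674 V.
k_p = μ_pC_ox · (W/L) = 5.36 mA/V².
Assume saturation: I_D = ½ k_p V_ov² = 0.5 × 5.36 × 0.674² = 1.22 mA, giving V_SD = V_DD − I_D R_D = 2.48 − 1.22 × 0.628 = 1.72 V.
V_SD = 1.72 V ≥ V_ov = 0.674 V, confirming saturation.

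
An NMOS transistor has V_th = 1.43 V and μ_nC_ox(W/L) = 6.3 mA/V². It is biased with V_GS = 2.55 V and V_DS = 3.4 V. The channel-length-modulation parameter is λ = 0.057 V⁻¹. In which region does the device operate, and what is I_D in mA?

V_ov = V_GS − V_th = 2.55 − 1.43 = 1.12 V.
Since V_DS = 3.4 V ≥ V_ov = 1.12 V, the device is in saturation.
I_D = ½ k_n V_ov² (1 + λ V_DS) = 0.5 × 6.3 × 1.12² × (1 + 0.057 × 3.4) = 4.72 mA.

Saturation; I_D = 4.72 mA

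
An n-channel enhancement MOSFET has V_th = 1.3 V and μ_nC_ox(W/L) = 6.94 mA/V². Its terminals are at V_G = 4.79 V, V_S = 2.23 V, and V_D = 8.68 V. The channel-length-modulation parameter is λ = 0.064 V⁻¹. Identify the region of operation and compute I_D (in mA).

Saturation; I_D = 7.78 mA

V_GS = V_G − V_S = 4.79 − 2.23 = 2.56 V; V_DS = V_D − V_S = 8.68 − 2.23 = 6.45 V.
V_ov = V_GS − V_th = 2.56 − 1.3 = 1.26 V.
Since V_DS = 6.45 V ≥ V_ov = 1.26 V, the device is in saturation.
I_D = ½ k_n V_ov² (1 + λ V_DS) = 0.5 × 6.94 × 1.26² × (1 + 0.064 × 6.45) = 7.78 mA.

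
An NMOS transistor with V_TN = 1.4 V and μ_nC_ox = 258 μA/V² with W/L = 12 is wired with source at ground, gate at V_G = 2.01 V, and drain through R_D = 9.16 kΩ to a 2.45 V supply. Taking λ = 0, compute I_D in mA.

V_GS = V_G = 2.01 V, so V_ov = 2.01 − 1.4 = 0.61 V.
k_n = μ_nC_ox · (W/L) = 3.096 mA/V².
Assume saturation: I_D = ½ k_n V_ov² = 0.5 × 3.096 × 0.61² = 0.576 mA, giving V_DS = V_DD − I_D R_D = 2.45 − 0.576 × 9.16 = -2.83 V.
But -2.83 V < V_ov = 0.61 V, so the device is actually in triode.
In triode I_D = k_n[V_ov V_DS − ½ V_DS²] and I_D = (V_DD − V_DS)/R_D. Equating: 14.2 V_DS² − 18.3 V_DS + 2.45 = 0, giving V_DS = 0.152 V (the root below V_ov).
I_D = (2.45 − 0.152) / 9.16 = 0.251 mA.

I_D = 0.251 mA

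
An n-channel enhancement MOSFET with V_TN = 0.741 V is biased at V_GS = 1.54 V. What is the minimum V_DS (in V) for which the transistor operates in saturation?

V_DS,sat = 0.799 V

The boundary between triode and saturation is V_DS = V_GS − V_TN = V_ov.
V_ov = 1.54 − 0.741 = 0.799 V.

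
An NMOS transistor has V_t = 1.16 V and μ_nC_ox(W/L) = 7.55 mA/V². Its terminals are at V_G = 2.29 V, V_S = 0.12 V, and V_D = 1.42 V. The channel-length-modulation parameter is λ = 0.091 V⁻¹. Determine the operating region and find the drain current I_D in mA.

Saturation; I_D = 4.31 mA

V_GS = V_G − V_S = 2.29 − 0.12 = 2.17 V; V_DS = V_D − V_S = 1.42 − 0.12 = 1.3 V.
V_ov = V_GS − V_t = 2.17 − 1.16 = 1.01 V.
Since V_DS = 1.3 V ≥ V_ov = 1.01 V, the device is in saturation.
I_D = ½ k_n V_ov² (1 + λ V_DS) = 0.5 × 7.55 × 1.01² × (1 + 0.091 × 1.3) = 4.31 mA.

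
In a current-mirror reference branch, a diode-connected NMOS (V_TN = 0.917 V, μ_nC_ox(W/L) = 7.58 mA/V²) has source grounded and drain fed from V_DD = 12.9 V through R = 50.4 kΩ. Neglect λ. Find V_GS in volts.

With gate tied to drain, V_GS = V_DS ≥ V_GS − V_TN, so the device is in saturation.
KCL at the drain: ½ k_n (V_GS − V_TN)² = (V_DD − V_GS)/R.
Let x = V_GS − 0.917. Then 191 x² + x − 11.98 = 0, giving x = 0.248 V (positive root), so V_GS = 1.16 V.
I_D = (V_DD − V_GS)/R = (12.9 − 1.16) / 50.4 = 0.233 mA.

V_GS = 1.16 V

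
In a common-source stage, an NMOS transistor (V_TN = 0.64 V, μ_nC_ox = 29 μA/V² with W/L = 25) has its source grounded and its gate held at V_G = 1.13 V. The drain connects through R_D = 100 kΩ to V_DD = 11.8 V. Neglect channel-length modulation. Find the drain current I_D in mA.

I_D = 0.0870 mA

V_GS = V_G = 1.13 V, so V_ov = 1.13 − 0.64 = 0.49 V.
k_n = μ_nC_ox · (W/L) = 0.725 mA/V².
Assume saturation: I_D = ½ k_n V_ov² = 0.5 × 0.725 × 0.49² = 0.087 mA, giving V_DS = V_DD − I_D R_D = 11.8 − 0.087 × 100 = 3.1 V.
V_DS = 3.1 V ≥ V_ov = 0.49 V, confirming saturation.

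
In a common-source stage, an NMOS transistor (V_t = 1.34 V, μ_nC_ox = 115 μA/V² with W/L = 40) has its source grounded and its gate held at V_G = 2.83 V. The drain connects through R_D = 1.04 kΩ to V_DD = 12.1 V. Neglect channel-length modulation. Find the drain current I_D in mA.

I_D = 5.11 mA

V_GS = V_G = 2.83 V, so V_ov = 2.83 − 1.34 = 1.49 V.
k_n = μ_nC_ox · (W/L) = 4.6 mA/V².
Assume saturation: I_D = ½ k_n V_ov² = 0.5 × 4.6 × 1.49² = 5.11 mA, giving V_DS = V_DD − I_D R_D = 12.1 − 5.11 × 1.04 = 6.79 V.
V_DS = 6.79 V ≥ V_ov = 1.49 V, confirming saturation.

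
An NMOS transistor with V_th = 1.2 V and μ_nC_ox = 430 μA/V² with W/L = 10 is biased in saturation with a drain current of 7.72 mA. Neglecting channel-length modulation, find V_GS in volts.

V_GS = 3.09 V

k_n = μ_nC_ox · (W/L) = 4.3 mA/V².
In saturation I_D = ½ k_n (V_GS − V_th)², so V_GS − V_th = √(2 I_D / k_n) = √(2 × 7.72 / 4.3) = 1.89 V.
V_GS = 1.2 + 1.89 = 3.09 V.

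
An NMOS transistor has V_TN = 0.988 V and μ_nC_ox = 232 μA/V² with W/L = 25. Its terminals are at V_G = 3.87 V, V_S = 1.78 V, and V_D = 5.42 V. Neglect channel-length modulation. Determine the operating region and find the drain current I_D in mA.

Saturation; I_D = 3.52 mA

V_GS = V_G − V_S = 3.87 − 1.78 = 2.09 V; V_DS = V_D − V_S = 5.42 − 1.78 = 3.64 V.
k_n = μ_nC_ox · (W/L) = 5.8 mA/V².
V_ov = V_GS − V_TN = 2.09 − 0.988 = 1.1 V.
Since V_DS = 3.64 V ≥ V_ov = 1.1 V, the device is in saturation.
I_D = ½ k_n V_ov² = 0.5 × 5.8 × 1.1² = 3.52 mA.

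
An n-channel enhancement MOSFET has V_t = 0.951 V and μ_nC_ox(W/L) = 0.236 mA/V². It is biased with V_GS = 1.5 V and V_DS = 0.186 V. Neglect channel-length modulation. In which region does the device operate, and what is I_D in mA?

Triode; I_D = 0.0200 mA

V_ov = V_GS − V_t = 1.5 − 0.951 = 0.549 V.
Since V_DS = 0.186 V < V_ov = 0.549 V, the device is in the triode region.
I_D = k_n [V_ov · V_DS − ½ V_DS²] = 0.236 × [0.549 × 0.186 − 0.5 × 0.186²] = 0.02 mA.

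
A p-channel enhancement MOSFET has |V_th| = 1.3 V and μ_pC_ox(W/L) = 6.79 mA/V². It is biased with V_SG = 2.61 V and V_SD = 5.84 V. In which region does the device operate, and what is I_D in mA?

V_ov = V_SG − |V_th| = 2.61 − 1.3 = 1.31 V.
Since V_SD = 5.84 V ≥ V_ov = 1.31 V, the device is in saturation.
I_D = ½ k_p V_ov² = 0.5 × 6.79 × 1.31² = 5.83 mA.

Saturation; I_D = 5.83 mA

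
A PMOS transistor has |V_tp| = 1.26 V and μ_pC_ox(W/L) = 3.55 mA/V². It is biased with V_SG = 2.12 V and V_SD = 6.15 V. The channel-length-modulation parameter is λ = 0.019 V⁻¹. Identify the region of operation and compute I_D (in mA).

V_ov = V_SG − |V_tp| = 2.12 − 1.26 = 0.86 V.
Since V_SD = 6.15 V ≥ V_ov = 0.86 V, the device is in saturation.
I_D = ½ k_p V_ov² (1 + λ V_SD) = 0.5 × 3.55 × 0.86² × (1 + 0.019 × 6.15) = 1.47 mA.

Saturation; I_D = 1.47 mA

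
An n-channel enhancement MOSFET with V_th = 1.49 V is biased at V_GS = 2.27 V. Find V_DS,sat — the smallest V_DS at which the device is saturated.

V_DS,sat = 0.780 V

The boundary between triode and saturation is V_DS = V_GS − V_th = V_ov.
V_ov = 2.27 − 1.49 = 0.78 V.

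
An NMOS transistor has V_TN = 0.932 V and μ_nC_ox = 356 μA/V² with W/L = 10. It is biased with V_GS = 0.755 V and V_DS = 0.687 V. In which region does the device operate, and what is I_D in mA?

Cutoff; I_D = 0 mA

V_GS = 0.755 V < V_TN = 0.932 V, so the transistor is in cutoff.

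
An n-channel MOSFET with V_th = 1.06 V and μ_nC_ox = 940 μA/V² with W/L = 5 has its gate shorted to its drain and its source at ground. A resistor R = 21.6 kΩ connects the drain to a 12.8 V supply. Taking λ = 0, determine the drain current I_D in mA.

With gate tied to drain, V_GS = V_DS ≥ V_GS − V_th, so the device is in saturation.
k_n = μ_nC_ox · (W/L) = 4.7 mA/V².
KCL at the drain: ½ k_n (V_GS − V_th)² = (V_DD − V_GS)/R.
Let x = V_GS − 1.06. Then 50.8 x² + x − 11.74 = 0, giving x = 0.471 V (positive root), so V_GS = 1.53 V.
I_D = (V_DD − V_GS)/R = (12.8 − 1.53) / 21.6 = 0.522 mA.

I_D = 0.522 mA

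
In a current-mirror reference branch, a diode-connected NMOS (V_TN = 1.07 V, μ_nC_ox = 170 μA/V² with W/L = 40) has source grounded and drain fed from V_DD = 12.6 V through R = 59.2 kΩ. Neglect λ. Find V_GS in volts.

V_GS = 1.31 V

With gate tied to drain, V_GS = V_DS ≥ V_GS − V_TN, so the device is in saturation.
k_n = μ_nC_ox · (W/L) = 6.8 mA/V².
KCL at the drain: ½ k_n (V_GS − V_TN)² = (V_DD − V_GS)/R.
Let x = V_GS − 1.07. Then 201 x² + x − 11.53 = 0, giving x = 0.237 V (positive root), so V_GS = 1.31 V.
I_D = (V_DD − V_GS)/R = (12.6 − 1.31) / 59.2 = 0.191 mA.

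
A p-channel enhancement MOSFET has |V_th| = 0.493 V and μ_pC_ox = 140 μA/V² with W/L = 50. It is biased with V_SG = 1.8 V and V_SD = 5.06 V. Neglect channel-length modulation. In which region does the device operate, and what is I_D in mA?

k_p = μ_pC_ox · (W/L) = 7 mA/V².
V_ov = V_SG − |V_th| = 1.8 − 0.493 = 1.31 V.
Since V_SD = 5.06 V ≥ V_ov = 1.31 V, the device is in saturation.
I_D = ½ k_p V_ov² = 0.5 × 7 × 1.31² = 5.98 mA.

Saturation; I_D = 5.98 mA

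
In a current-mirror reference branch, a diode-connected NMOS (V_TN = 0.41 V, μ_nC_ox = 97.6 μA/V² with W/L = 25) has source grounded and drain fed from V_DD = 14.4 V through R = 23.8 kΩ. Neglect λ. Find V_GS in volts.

With gate tied to drain, V_GS = V_DS ≥ V_GS − V_TN, so the device is in saturation.
k_n = μ_nC_ox · (W/L) = 2.44 mA/V².
KCL at the drain: ½ k_n (V_GS − V_TN)² = (V_DD − V_GS)/R.
Let x = V_GS − 0.41. Then 29 x² + x − 13.99 = 0, giving x = 0.677 V (positive root), so V_GS = 1.09 V.
I_D = (V_DD − V_GS)/R = (14.4 − 1.09) / 23.8 = 0.559 mA.

V_GS = 1.09 V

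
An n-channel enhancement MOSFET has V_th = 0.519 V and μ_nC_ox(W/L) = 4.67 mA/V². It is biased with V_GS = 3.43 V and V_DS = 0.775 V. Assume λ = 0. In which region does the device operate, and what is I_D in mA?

Triode; I_D = 9.13 mA

V_ov = V_GS − V_th = 3.43 − 0.519 = 2.91 V.
Since V_DS = 0.775 V < V_ov = 2.91 V, the device is in the triode region.
I_D = k_n [V_ov · V_DS − ½ V_DS²] = 4.67 × [2.91 × 0.775 − 0.5 × 0.775²] = 9.13 mA.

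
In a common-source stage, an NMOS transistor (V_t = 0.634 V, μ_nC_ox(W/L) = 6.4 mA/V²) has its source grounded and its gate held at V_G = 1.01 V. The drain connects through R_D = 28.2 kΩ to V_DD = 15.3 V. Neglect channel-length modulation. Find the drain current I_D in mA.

V_GS = V_G = 1.01 V, so V_ov = 1.01 − 0.634 = 0.376 V.
Assume saturation: I_D = ½ k_n V_ov² = 0.5 × 6.4 × 0.376² = 0.452 mA, giving V_DS = V_DD − I_D R_D = 15.3 − 0.452 × 28.2 = 2.54 V.
V_DS = 2.54 V ≥ V_ov = 0.376 V, confirming saturation.

I_D = 0.452 mA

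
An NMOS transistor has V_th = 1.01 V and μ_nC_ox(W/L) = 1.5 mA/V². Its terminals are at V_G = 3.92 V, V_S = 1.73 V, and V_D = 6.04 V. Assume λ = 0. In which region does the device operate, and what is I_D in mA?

V_GS = V_G − V_S = 3.92 − 1.73 = 2.19 V; V_DS = V_D − V_S = 6.04 − 1.73 = 4.31 V.
V_ov = V_GS − V_th = 2.19 − 1.01 = 1.18 V.
Since V_DS = 4.31 V ≥ V_ov = 1.18 V, the device is in saturation.
I_D = ½ k_n V_ov² = 0.5 × 1.5 × 1.18² = 1.04 mA.

Saturation; I_D = 1.04 mA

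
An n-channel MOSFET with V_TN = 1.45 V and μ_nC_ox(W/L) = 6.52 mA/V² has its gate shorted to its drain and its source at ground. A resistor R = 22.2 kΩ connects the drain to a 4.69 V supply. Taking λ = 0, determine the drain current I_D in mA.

With gate tied to drain, V_GS = V_DS ≥ V_GS − V_TN, so the device is in saturation.
KCL at the drain: ½ k_n (V_GS − V_TN)² = (V_DD − V_GS)/R.
Let x = V_GS − 1.45. Then 72.4 x² + x − 3.24 = 0, giving x = 0.205 V (positive root), so V_GS = 1.65 V.
I_D = (V_DD − V_GS)/R = (4.69 − 1.65) / 22.2 = 0.137 mA.

I_D = 0.137 mA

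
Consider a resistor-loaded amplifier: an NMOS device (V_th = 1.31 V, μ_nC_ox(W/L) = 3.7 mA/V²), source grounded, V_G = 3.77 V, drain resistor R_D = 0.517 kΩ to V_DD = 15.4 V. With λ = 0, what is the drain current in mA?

V_GS = V_G = 3.77 V, so V_ov = 3.77 − 1.31 = 2.46 V.
Assume saturation: I_D = ½ k_n V_ov² = 0.5 × 3.7 × 2.46² = 11.2 mA, giving V_DS = V_DD − I_D R_D = 15.4 − 11.2 × 0.517 = 9.61 V.
V_DS = 9.61 V ≥ V_ov = 2.46 V, confirming saturation.

I_D = 11.2 mA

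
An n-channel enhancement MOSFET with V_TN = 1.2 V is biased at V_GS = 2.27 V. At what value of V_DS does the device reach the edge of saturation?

V_DS,sat = 1.07 V

The boundary between triode and saturation is V_DS = V_GS − V_TN = V_ov.
V_ov = 2.27 − 1.2 = 1.07 V.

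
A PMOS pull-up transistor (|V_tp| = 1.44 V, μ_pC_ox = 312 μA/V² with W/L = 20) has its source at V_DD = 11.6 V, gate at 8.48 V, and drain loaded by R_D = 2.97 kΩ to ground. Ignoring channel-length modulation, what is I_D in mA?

I_D = 3.77 mA

V_SG = V_DD − V_G = 11.6 − 8.48 = 3.12 V, so V_ov = 3.12 − 1.44 = 1.68 V.
k_p = μ_pC_ox · (W/L) = 6.24 mA/V².
Assume saturation: I_D = ½ k_p V_ov² = 0.5 × 6.24 × 1.68² = 8.81 mA, giving V_SD = V_DD − I_D R_D = 11.6 − 8.81 × 2.97 = -14.6 V.
But -14.6 V < V_ov = 1.68 V, so the device is actually in triode.
In triode I_D = k_p[V_ov V_SD − ½ V_SD²] and I_D = (V_DD − V_SD)/R_D. Equating: 9.27 V_SD² − 32.14 V_SD + 11.6 = 0, giving V_SD = 0.409 V (the root below V_ov).
I_D = (11.6 − 0.409) / 2.97 = 3.77 mA.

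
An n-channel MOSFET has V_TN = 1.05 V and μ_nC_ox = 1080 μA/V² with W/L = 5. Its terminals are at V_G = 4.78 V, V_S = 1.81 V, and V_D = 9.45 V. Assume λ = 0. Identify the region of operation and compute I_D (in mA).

Saturation; I_D = 9.95 mA

V_GS = V_G − V_S = 4.78 − 1.81 = 2.97 V; V_DS = V_D − V_S = 9.45 − 1.81 = 7.64 V.
k_n = μ_nC_ox · (W/L) = 5.4 mA/V².
V_ov = V_GS − V_TN = 2.97 − 1.05 = 1.92 V.
Since V_DS = 7.64 V ≥ V_ov = 1.92 V, the device is in saturation.
I_D = ½ k_n V_ov² = 0.5 × 5.4 × 1.92² = 9.95 mA.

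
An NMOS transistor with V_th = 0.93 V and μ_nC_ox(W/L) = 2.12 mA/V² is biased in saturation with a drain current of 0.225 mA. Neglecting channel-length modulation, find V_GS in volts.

V_GS = 1.39 V

In saturation I_D = ½ k_n (V_GS − V_th)², so V_GS − V_th = √(2 I_D / k_n) = √(2 × 0.225 / 2.12) = 0.461 V.
V_GS = 0.93 + 0.461 = 1.39 V.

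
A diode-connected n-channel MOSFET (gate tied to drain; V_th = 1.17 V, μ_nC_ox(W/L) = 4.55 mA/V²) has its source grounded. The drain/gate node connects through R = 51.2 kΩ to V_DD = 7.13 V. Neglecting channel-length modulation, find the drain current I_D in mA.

With gate tied to drain, V_GS = V_DS ≥ V_GS − V_th, so the device is in saturation.
KCL at the drain: ½ k_n (V_GS − V_th)² = (V_DD − V_GS)/R.
Let x = V_GS − 1.17. Then 116 x² + x − 5.96 = 0, giving x = 0.222 V (positive root), so V_GS = 1.39 V.
I_D = (V_DD − V_GS)/R = (7.13 − 1.39) / 51.2 = 0.112 mA.

I_D = 0.112 mA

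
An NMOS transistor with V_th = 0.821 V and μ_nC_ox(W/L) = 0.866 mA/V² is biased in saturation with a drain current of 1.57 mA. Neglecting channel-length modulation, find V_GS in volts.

In saturation I_D = ½ k_n (V_GS − V_th)², so V_GS − V_th = √(2 I_D / k_n) = √(2 × 1.57 / 0.866) = 1.9 V.
V_GS = 0.821 + 1.9 = 2.73 V.

V_GS = 2.73 V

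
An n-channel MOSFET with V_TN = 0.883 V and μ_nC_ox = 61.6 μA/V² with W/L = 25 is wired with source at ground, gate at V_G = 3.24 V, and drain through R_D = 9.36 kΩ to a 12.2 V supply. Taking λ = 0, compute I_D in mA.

V_GS = V_G = 3.24 V, so V_ov = 3.24 − 0.883 = 2.36 V.
k_n = μ_nC_ox · (W/L) = 1.54 mA/V².
Assume saturation: I_D = ½ k_n V_ov² = 0.5 × 1.54 × 2.36² = 4.28 mA, giving V_DS = V_DD − I_D R_D = 12.2 − 4.28 × 9.36 = -27.8 V.
But -27.8 V < V_ov = 2.36 V, so the device is actually in triode.
In triode I_D = k_n[V_ov V_DS − ½ V_DS²] and I_D = (V_DD − V_DS)/R_D. Equating: 7.21 V_DS² − 34.97 V_DS + 12.2 = 0, giving V_DS = 0.378 V (the root below V_ov).
I_D = (12.2 − 0.378) / 9.36 = 1.26 mA.

I_D = 1.26 mA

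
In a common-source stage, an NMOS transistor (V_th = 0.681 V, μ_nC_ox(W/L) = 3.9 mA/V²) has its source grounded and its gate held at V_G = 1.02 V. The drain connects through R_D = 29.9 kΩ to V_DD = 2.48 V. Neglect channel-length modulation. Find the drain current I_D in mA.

I_D = 0.0807 mA

V_GS = V_G = 1.02 V, so V_ov = 1.02 − 0.681 = 0.339 V.
Assume saturation: I_D = ½ k_n V_ov² = 0.5 × 3.9 × 0.339² = 0.224 mA, giving V_DS = V_DD − I_D R_D = 2.48 − 0.224 × 29.9 = -4.22 V.
But -4.22 V < V_ov = 0.339 V, so the device is actually in triode.
In triode I_D = k_n[V_ov V_DS − ½ V_DS²] and I_D = (V_DD − V_DS)/R_D. Equating: 58.3 V_DS² − 40.53 V_DS + 2.48 = 0, giving V_DS = 0.0678 V (the root below V_ov).
I_D = (2.48 − 0.0678) / 29.9 = 0.0807 mA.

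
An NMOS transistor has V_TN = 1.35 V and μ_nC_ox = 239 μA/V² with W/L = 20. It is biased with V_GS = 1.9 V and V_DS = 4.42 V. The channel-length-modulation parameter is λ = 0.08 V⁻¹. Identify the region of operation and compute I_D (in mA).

k_n = μ_nC_ox · (W/L) = 4.78 mA/V².
V_ov = V_GS − V_TN = 1.9 − 1.35 = 0.55 V.
Since V_DS = 4.42 V ≥ V_ov = 0.55 V, the device is in saturation.
I_D = ½ k_n V_ov² (1 + λ V_DS) = 0.5 × 4.78 × 0.55² × (1 + 0.08 × 4.42) = 0.979 mA.

Saturation; I_D = 0.979 mA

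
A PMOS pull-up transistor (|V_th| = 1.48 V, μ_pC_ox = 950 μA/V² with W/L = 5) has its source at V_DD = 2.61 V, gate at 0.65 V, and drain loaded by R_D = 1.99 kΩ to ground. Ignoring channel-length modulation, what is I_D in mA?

I_D = 0.547 mA

V_SG = V_DD − V_G = 2.61 − 0.65 = 1.96 V, so V_ov = 1.96 − 1.48 = 0.48 V.
k_p = μ_pC_ox · (W/L) = 4.75 mA/V².
Assume saturation: I_D = ½ k_p V_ov² = 0.5 × 4.75 × 0.48² = 0.547 mA, giving V_SD = V_DD − I_D R_D = 2.61 − 0.547 × 1.99 = 1.52 V.
V_SD = 1.52 V ≥ V_ov = 0.48 V, confirming saturation.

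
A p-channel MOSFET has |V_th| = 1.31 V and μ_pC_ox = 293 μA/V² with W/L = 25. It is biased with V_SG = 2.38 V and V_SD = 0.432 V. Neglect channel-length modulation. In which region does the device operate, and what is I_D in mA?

Triode; I_D = 2.70 mA

k_p = μ_pC_ox · (W/L) = 7.325 mA/V².
V_ov = V_SG − |V_th| = 2.38 − 1.31 = 1.07 V.
Since V_SD = 0.432 V < V_ov = 1.07 V, the device is in the triode region.
I_D = k_p [V_ov · V_SD − ½ V_SD²] = 7.325 × [1.07 × 0.432 − 0.5 × 0.432²] = 2.7 mA.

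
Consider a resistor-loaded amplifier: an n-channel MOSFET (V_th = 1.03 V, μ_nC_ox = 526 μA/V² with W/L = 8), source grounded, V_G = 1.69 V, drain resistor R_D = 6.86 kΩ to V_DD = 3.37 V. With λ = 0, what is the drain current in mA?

V_GS = V_G = 1.69 V, so V_ov = 1.69 − 1.03 = 0.66 V.
k_n = μ_nC_ox · (W/L) = 4.208 mA/V².
Assume saturation: I_D = ½ k_n V_ov² = 0.5 × 4.208 × 0.66² = 0.917 mA, giving V_DS = V_DD − I_D R_D = 3.37 − 0.917 × 6.86 = -2.92 V.
But -2.92 V < V_ov = 0.66 V, so the device is actually in triode.
In triode I_D = k_n[V_ov V_DS − ½ V_DS²] and I_D = (V_DD − V_DS)/R_D. Equating: 14.4 V_DS² − 20.05 V_DS + 3.37 = 0, giving V_DS = 0.196 V (the root below V_ov).
I_D = (3.37 − 0.196) / 6.86 = 0.463 mA.

I_D = 0.463 mA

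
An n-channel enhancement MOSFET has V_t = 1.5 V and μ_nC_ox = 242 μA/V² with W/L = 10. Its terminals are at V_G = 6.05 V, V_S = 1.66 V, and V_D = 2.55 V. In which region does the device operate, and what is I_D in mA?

Triode; I_D = 5.27 mA

V_GS = V_G − V_S = 6.05 − 1.66 = 4.39 V; V_DS = V_D − V_S = 2.55 − 1.66 = 0.89 V.
k_n = μ_nC_ox · (W/L) = 2.42 mA/V².
V_ov = V_GS − V_t = 4.39 − 1.5 = 2.89 V.
Since V_DS = 0.89 V < V_ov = 2.89 V, the device is in the triode region.
I_D = k_n [V_ov · V_DS − ½ V_DS²] = 2.42 × [2.89 × 0.89 − 0.5 × 0.89²] = 5.27 mA.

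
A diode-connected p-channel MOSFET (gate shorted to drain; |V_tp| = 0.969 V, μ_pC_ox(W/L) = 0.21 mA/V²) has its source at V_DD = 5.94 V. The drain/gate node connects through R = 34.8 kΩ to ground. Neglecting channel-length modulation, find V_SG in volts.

With gate tied to drain, V_SG = V_SD ≥ V_SG − |V_tp|, so the device is in saturation.
KCL at the drain: ½ k_p (V_SG − |V_tp|)² = (V_DD − V_SG)/R.
Let x = V_SG − 0.969. Then 3.65 x² + x − 4.971 = 0, giving x = 1.04 V (positive root), so V_SG = 2.01 V.
I_D = (V_DD − V_SG)/R = (5.94 − 2.01) / 34.8 = 0.113 mA.

V_SG = 2.01 V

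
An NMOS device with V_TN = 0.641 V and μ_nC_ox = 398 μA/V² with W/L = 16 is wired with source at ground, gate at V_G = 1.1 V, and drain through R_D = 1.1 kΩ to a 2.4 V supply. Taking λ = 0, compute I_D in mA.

I_D = 0.671 mA

V_GS = V_G = 1.1 V, so V_ov = 1.1 − 0.641 = 0.459 V.
k_n = μ_nC_ox · (W/L) = 6.368 mA/V².
Assume saturation: I_D = ½ k_n V_ov² = 0.5 × 6.368 × 0.459² = 0.671 mA, giving V_DS = V_DD − I_D R_D = 2.4 − 0.671 × 1.1 = 1.66 V.
V_DS = 1.66 V ≥ V_ov = 0.459 V, confirming saturation.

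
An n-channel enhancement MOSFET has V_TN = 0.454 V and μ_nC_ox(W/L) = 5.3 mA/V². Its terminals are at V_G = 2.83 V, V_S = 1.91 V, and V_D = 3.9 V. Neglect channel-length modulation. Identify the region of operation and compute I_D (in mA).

V_GS = V_G − V_S = 2.83 − 1.91 = 0.92 V; V_DS = V_D − V_S = 3.9 − 1.91 = 1.99 V.
V_ov = V_GS − V_TN = 0.92 − 0.454 = 0.466 V.
Since V_DS = 1.99 V ≥ V_ov = 0.466 V, the device is in saturation.
I_D = ½ k_n V_ov² = 0.5 × 5.3 × 0.466² = 0.575 mA.

Saturation; I_D = 0.575 mA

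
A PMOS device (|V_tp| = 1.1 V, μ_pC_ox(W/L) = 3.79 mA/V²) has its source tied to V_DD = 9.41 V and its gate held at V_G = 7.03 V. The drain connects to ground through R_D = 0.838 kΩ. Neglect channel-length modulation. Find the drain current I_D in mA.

V_SG = V_DD − V_G = 9.41 − 7.03 = 2.38 V, so V_ov = 2.38 − 1.1 = 1.28 V.
Assume saturation: I_D = ½ k_p V_ov² = 0.5 × 3.79 × 1.28² = 3.1 mA, giving V_SD = V_DD − I_D R_D = 9.41 − 3.1 × 0.838 = 6.81 V.
V_SD = 6.81 V ≥ V_ov = 1.28 V, confirming saturation.

I_D = 3.10 mA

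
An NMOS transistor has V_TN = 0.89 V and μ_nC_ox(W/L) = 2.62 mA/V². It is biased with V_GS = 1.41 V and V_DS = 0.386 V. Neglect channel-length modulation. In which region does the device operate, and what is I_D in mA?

Triode; I_D = 0.331 mA

V_ov = V_GS − V_TN = 1.41 − 0.89 = 0.52 V.
Since V_DS = 0.386 V < V_ov = 0.52 V, the device is in the triode region.
I_D = k_n [V_ov · V_DS − ½ V_DS²] = 2.62 × [0.52 × 0.386 − 0.5 × 0.386²] = 0.331 mA.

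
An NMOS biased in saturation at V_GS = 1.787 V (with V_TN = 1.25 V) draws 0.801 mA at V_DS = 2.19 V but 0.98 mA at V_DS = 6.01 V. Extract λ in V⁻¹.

With V_GS fixed, I_D ∝ (1 + λ V_DS) in saturation, so I_D2/I_D1 = (1 + λ V_DS2)/(1 + λ V_DS1).
0.98/0.801 = 1.223 = (1 + 6.01 λ)/(1 + 2.19 λ).
Solving: λ (I_D1 V_DS2 − I_D2 V_DS1) = I_D2 − I_D1, so λ = (0.98 − 0.801) / (0.801 × 6.01 − 0.98 × 2.19) = 0.179 / 2.67 = 0.0671 V⁻¹.

λ = 0.0671 V⁻¹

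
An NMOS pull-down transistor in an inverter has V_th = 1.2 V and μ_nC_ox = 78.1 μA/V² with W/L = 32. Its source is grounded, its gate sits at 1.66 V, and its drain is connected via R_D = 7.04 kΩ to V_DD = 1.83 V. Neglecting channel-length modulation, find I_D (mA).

I_D = 0.221 mA

V_GS = V_G = 1.66 V, so V_ov = 1.66 − 1.2 = 0.46 V.
k_n = μ_nC_ox · (W/L) = 2.499 mA/V².
Assume saturation: I_D = ½ k_n V_ov² = 0.5 × 2.499 × 0.46² = 0.264 mA, giving V_DS = V_DD − I_D R_D = 1.83 − 0.264 × 7.04 = -0.0315 V.
But -0.0315 V < V_ov = 0.46 V, so the device is actually in triode.
In triode I_D = k_n[V_ov V_DS − ½ V_DS²] and I_D = (V_DD − V_DS)/R_D. Equating: 8.8 V_DS² − 9.093 V_DS + 1.83 = 0, giving V_DS = 0.274 V (the root below V_ov).
I_D = (1.83 − 0.274) / 7.04 = 0.221 mA.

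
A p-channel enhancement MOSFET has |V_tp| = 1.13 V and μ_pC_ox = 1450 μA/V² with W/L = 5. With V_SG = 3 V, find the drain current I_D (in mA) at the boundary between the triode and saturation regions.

At the boundary V_SD = V_ov = V_SG − |V_tp| = 3 − 1.13 = 1.87 V.
k_p = μ_pC_ox · (W/L) = 7.25 mA/V².
I_D = ½ k_p V_ov² = 0.5 × 7.25 × 1.87² = 12.7 mA.

I_D = 12.7 mA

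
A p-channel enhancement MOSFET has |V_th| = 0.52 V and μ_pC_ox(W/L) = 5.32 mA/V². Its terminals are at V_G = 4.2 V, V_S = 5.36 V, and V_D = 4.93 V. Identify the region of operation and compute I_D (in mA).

V_SG = V_S − V_G = 5.36 − 4.2 = 1.16 V; V_SD = V_S − V_D = 5.36 − 4.93 = 0.43 V.
V_ov = V_SG − |V_th| = 1.16 − 0.52 = 0.64 V.
Since V_SD = 0.43 V < V_ov = 0.64 V, the device is in the triode region.
I_D = k_p [V_ov · V_SD − ½ V_SD²] = 5.32 × [0.64 × 0.43 − 0.5 × 0.43²] = 0.972 mA.

Triode; I_D = 0.972 mA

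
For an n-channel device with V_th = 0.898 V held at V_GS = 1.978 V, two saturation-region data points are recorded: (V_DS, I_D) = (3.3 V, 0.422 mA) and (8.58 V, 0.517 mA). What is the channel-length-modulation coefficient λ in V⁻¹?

With V_GS fixed, I_D ∝ (1 + λ V_DS) in saturation, so I_D2/I_D1 = (1 + λ V_DS2)/(1 + λ V_DS1).
0.517/0.422 = 1.225 = (1 + 8.58 λ)/(1 + 3.3 λ).
Solving: λ (I_D1 V_DS2 − I_D2 V_DS1) = I_D2 − I_D1, so λ = (0.517 − 0.422) / (0.422 × 8.58 − 0.517 × 3.3) = 0.095 / 1.91 = 0.0496 V⁻¹.

λ = 0.0496 V⁻¹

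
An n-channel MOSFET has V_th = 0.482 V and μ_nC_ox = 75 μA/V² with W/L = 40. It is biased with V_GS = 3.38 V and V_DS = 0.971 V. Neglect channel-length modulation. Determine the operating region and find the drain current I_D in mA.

k_n = μ_nC_ox · (W/L) = 3 mA/V².
V_ov = V_GS − V_th = 3.38 − 0.482 = 2.9 V.
Since V_DS = 0.971 V < V_ov = 2.9 V, the device is in the triode region.
I_D = k_n [V_ov · V_DS − ½ V_DS²] = 3 × [2.9 × 0.971 − 0.5 × 0.971²] = 7.03 mA.

Triode; I_D = 7.03 mA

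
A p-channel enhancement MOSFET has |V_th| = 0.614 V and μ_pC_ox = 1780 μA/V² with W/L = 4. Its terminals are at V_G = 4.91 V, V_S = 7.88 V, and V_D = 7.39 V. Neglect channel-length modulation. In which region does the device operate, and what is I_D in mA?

Triode; I_D = 7.36 mA

V_SG = V_S − V_G = 7.88 − 4.91 = 2.97 V; V_SD = V_S − V_D = 7.88 − 7.39 = 0.49 V.
k_p = μ_pC_ox · (W/L) = 7.12 mA/V².
V_ov = V_SG − |V_th| = 2.97 − 0.614 = 2.36 V.
Since V_SD = 0.49 V < V_ov = 2.36 V, the device is in the triode region.
I_D = k_p [V_ov · V_SD − ½ V_SD²] = 7.12 × [2.36 × 0.49 − 0.5 × 0.49²] = 7.36 mA.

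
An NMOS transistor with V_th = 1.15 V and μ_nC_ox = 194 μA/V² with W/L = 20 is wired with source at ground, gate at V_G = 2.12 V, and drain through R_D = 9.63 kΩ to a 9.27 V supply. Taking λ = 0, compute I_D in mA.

I_D = 0.932 mA

V_GS = V_G = 2.12 V, so V_ov = 2.12 − 1.15 = 0.97 V.
k_n = μ_nC_ox · (W/L) = 3.88 mA/V².
Assume saturation: I_D = ½ k_n V_ov² = 0.5 × 3.88 × 0.97² = 1.83 mA, giving V_DS = V_DD − I_D R_D = 9.27 − 1.83 × 9.63 = -8.31 V.
But -8.31 V < V_ov = 0.97 V, so the device is actually in triode.
In triode I_D = k_n[V_ov V_DS − ½ V_DS²] and I_D = (V_DD − V_DS)/R_D. Equating: 18.7 V_DS² − 37.24 V_DS + 9.27 = 0, giving V_DS = 0.292 V (the root below V_ov).
I_D = (9.27 − 0.292) / 9.63 = 0.932 mA.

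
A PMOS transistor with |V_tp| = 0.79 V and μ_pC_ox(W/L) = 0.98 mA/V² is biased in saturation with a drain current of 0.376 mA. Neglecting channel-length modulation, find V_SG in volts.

V_SG = 1.67 V

In saturation I_D = ½ k_p (V_SG − |V_tp|)², so V_SG − |V_tp| = √(2 I_D / k_p) = √(2 × 0.376 / 0.98) = 0.876 V.
V_SG = 0.79 + 0.876 = 1.67 V.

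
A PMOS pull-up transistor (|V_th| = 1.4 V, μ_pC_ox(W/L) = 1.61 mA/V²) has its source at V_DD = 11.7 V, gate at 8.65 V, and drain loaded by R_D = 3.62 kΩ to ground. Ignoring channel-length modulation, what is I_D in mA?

V_SG = V_DD − V_G = 11.7 − 8.65 = 3.05 V, so V_ov = 3.05 − 1.4 = 1.65 V.
Assume saturation: I_D = ½ k_p V_ov² = 0.5 × 1.61 × 1.65² = 2.19 mA, giving V_SD = V_DD − I_D R_D = 11.7 − 2.19 × 3.62 = 3.77 V.
V_SD = 3.77 V ≥ V_ov = 1.65 V, confirming saturation.

I_D = 2.19 mA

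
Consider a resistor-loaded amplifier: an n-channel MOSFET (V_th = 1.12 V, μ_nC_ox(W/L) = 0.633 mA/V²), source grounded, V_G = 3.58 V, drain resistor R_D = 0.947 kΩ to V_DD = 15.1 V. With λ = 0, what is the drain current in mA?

I_D = 1.92 mA

V_GS = V_G = 3.58 V, so V_ov = 3.58 − 1.12 = 2.46 V.
Assume saturation: I_D = ½ k_n V_ov² = 0.5 × 0.633 × 2.46² = 1.92 mA, giving V_DS = V_DD − I_D R_D = 15.1 − 1.92 × 0.947 = 13.3 V.
V_DS = 13.3 V ≥ V_ov = 2.46 V, confirming saturation.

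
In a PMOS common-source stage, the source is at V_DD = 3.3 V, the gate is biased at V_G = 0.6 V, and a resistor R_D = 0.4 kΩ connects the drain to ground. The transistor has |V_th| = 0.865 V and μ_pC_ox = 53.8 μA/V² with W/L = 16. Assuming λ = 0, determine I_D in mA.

V_SG = V_DD − V_G = 3.3 − 0.6 = 2.7 V, so V_ov = 2.7 − 0.865 = 1.83 V.
k_p = μ_pC_ox · (W/L) = 0.8608 mA/V².
Assume saturation: I_D = ½ k_p V_ov² = 0.5 × 0.8608 × 1.83² = 1.45 mA, giving V_SD = V_DD − I_D R_D = 3.3 − 1.45 × 0.4 = 2.72 V.
V_SD = 2.72 V ≥ V_ov = 1.83 V, confirming saturation.

I_D = 1.45 mA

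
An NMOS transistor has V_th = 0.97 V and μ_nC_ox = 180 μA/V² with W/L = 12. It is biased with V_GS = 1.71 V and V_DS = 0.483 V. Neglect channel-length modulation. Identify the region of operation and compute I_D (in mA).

k_n = μ_nC_ox · (W/L) = 2.16 mA/V².
V_ov = V_GS − V_th = 1.71 − 0.97 = 0.74 V.
Since V_DS = 0.483 V < V_ov = 0.74 V, the device is in the triode region.
I_D = k_n [V_ov · V_DS − ½ V_DS²] = 2.16 × [0.74 × 0.483 − 0.5 × 0.483²] = 0.52 mA.

Triode; I_D = 0.520 mA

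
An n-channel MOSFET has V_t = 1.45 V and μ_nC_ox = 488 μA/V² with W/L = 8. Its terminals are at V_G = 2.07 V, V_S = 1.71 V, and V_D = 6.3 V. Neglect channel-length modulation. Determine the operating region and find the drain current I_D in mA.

V_GS = V_G − V_S = 2.07 − 1.71 = 0.36 V; V_DS = V_D − V_S = 6.3 − 1.71 = 4.59 V.
V_GS = 0.36 V < V_t = 1.45 V, so the transistor is in cutoff.

Cutoff; I_D = 0 mA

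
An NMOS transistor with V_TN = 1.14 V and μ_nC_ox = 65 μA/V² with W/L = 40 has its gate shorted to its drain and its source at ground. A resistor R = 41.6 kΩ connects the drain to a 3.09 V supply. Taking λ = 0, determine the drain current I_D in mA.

With gate tied to drain, V_GS = V_DS ≥ V_GS − V_TN, so the device is in saturation.
k_n = μ_nC_ox · (W/L) = 2.6 mA/V².
KCL at the drain: ½ k_n (V_GS − V_TN)² = (V_DD − V_GS)/R.
Let x = V_GS − 1.14. Then 54.1 x² + x − 1.95 = 0, giving x = 0.181 V (positive root), so V_GS = 1.32 V.
I_D = (V_DD − V_GS)/R = (3.09 − 1.32) / 41.6 = 0.0425 mA.

I_D = 0.0425 mA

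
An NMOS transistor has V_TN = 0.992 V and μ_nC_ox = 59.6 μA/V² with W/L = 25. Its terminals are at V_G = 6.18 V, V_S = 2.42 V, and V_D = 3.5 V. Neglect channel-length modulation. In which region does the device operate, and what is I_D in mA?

V_GS = V_G − V_S = 6.18 − 2.42 = 3.76 V; V_DS = V_D − V_S = 3.5 − 2.42 = 1.08 V.
k_n = μ_nC_ox · (W/L) = 1.49 mA/V².
V_ov = V_GS − V_TN = 3.76 − 0.992 = 2.77 V.
Since V_DS = 1.08 V < V_ov = 2.77 V, the device is in the triode region.
I_D = k_n [V_ov · V_DS − ½ V_DS²] = 1.49 × [2.77 × 1.08 − 0.5 × 1.08²] = 3.59 mA.

Triode; I_D = 3.59 mA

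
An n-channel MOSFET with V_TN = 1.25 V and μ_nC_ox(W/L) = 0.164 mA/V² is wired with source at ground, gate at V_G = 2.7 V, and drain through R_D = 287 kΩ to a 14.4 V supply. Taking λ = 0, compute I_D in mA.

I_D = 0.0494 mA

V_GS = V_G = 2.7 V, so V_ov = 2.7 − 1.25 = 1.45 V.
Assume saturation: I_D = ½ k_n V_ov² = 0.5 × 0.164 × 1.45² = 0.172 mA, giving V_DS = V_DD − I_D R_D = 14.4 − 0.172 × 287 = -35.1 V.
But -35.1 V < V_ov = 1.45 V, so the device is actually in triode.
In triode I_D = k_n[V_ov V_DS − ½ V_DS²] and I_D = (V_DD − V_DS)/R_D. Equating: 23.5 V_DS² − 69.25 V_DS + 14.4 = 0, giving V_DS = 0.225 V (the root below V_ov).
I_D = (14.4 − 0.225) / 287 = 0.0494 mA.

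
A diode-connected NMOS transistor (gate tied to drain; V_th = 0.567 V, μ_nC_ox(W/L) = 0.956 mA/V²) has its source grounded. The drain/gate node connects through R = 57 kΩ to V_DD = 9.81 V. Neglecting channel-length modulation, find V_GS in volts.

With gate tied to drain, V_GS = V_DS ≥ V_GS − V_th, so the device is in saturation.
KCL at the drain: ½ k_n (V_GS − V_th)² = (V_DD − V_GS)/R.
Let x = V_GS − 0.567. Then 27.2 x² + x − 9.243 = 0, giving x = 0.564 V (positive root), so V_GS = 1.13 V.
I_D = (V_DD − V_GS)/R = (9.81 − 1.13) / 57 = 0.152 mA.

V_GS = 1.13 V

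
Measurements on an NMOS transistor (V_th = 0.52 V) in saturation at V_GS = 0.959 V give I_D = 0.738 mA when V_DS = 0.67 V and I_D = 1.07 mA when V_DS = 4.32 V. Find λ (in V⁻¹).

With V_GS fixed, I_D ∝ (1 + λ V_DS) in saturation, so I_D2/I_D1 = (1 + λ V_DS2)/(1 + λ V_DS1).
1.07/0.738 = 1.45 = (1 + 4.32 λ)/(1 + 0.67 λ).
Solving: λ (I_D1 V_DS2 − I_D2 V_DS1) = I_D2 − I_D1, so λ = (1.07 − 0.738) / (0.738 × 4.32 − 1.07 × 0.67) = 0.332 / 2.47 = 0.134 V⁻¹.

λ = 0.134 V⁻¹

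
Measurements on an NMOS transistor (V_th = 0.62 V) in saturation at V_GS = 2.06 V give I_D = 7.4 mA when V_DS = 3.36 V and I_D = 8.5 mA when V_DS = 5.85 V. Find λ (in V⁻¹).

With V_GS fixed, I_D ∝ (1 + λ V_DS) in saturation, so I_D2/I_D1 = (1 + λ V_DS2)/(1 + λ V_DS1).
8.5/7.4 = 1.149 = (1 + 5.85 λ)/(1 + 3.36 λ).
Solving: λ (I_D1 V_DS2 − I_D2 V_DS1) = I_D2 − I_D1, so λ = (8.5 − 7.4) / (7.4 × 5.85 − 8.5 × 3.36) = 1.1 / 14.7 = 0.0747 V⁻¹.

λ = 0.0747 V⁻¹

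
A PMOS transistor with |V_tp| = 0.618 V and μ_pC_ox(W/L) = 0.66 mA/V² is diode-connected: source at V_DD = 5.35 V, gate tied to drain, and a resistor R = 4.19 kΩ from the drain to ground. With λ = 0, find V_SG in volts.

With gate tied to drain, V_SG = V_SD ≥ V_SG − |V_tp|, so the device is in saturation.
KCL at the drain: ½ k_p (V_SG − |V_tp|)² = (V_DD − V_SG)/R.
Let x = V_SG − 0.618. Then 1.38 x² + x − 4.732 = 0, giving x = 1.52 V (positive root), so V_SG = 2.14 V.
I_D = (V_DD − V_SG)/R = (5.35 − 2.14) / 4.19 = 0.766 mA.

V_SG = 2.14 V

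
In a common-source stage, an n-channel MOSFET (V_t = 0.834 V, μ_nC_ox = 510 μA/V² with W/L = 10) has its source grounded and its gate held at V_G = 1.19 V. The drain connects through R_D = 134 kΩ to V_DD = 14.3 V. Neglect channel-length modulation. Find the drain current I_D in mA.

I_D = 0.106 mA

V_GS = V_G = 1.19 V, so V_ov = 1.19 − 0.834 = 0.356 V.
k_n = μ_nC_ox · (W/L) = 5.1 mA/V².
Assume saturation: I_D = ½ k_n V_ov² = 0.5 × 5.1 × 0.356² = 0.323 mA, giving V_DS = V_DD − I_D R_D = 14.3 − 0.323 × 134 = -29 V.
But -29 V < V_ov = 0.356 V, so the device is actually in triode.
In triode I_D = k_n[V_ov V_DS − ½ V_DS²] and I_D = (V_DD − V_DS)/R_D. Equating: 342 V_DS² − 244.3 V_DS + 14.3 = 0, giving V_DS = 0.0643 V (the root below V_ov).
I_D = (14.3 − 0.0643) / 134 = 0.106 mA.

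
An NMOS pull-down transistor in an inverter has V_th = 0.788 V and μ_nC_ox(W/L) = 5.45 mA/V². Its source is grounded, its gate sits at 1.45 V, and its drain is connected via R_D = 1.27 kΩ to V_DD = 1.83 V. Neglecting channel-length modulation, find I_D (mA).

I_D = 1.08 mA

V_GS = V_G = 1.45 V, so V_ov = 1.45 − 0.788 = 0.662 V.
Assume saturation: I_D = ½ k_n V_ov² = 0.5 × 5.45 × 0.662² = 1.19 mA, giving V_DS = V_DD − I_D R_D = 1.83 − 1.19 × 1.27 = 0.313 V.
But 0.313 V < V_ov = 0.662 V, so the device is actually in triode.
In triode I_D = k_n[V_ov V_DS − ½ V_DS²] and I_D = (V_DD − V_DS)/R_D. Equating: 3.46 V_DS² − 5.582 V_DS + 1.83 = 0, giving V_DS = 0.458 V (the root below V_ov).
I_D = (1.83 − 0.458) / 1.27 = 1.08 mA.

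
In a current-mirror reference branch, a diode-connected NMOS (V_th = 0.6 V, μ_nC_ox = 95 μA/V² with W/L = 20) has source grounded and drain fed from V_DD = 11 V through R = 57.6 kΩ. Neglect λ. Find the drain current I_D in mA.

I_D = 0.173 mA

With gate tied to drain, V_GS = V_DS ≥ V_GS − V_th, so the device is in saturation.
k_n = μ_nC_ox · (W/L) = 1.9 mA/V².
KCL at the drain: ½ k_n (V_GS − V_th)² = (V_DD − V_GS)/R.
Let x = V_GS − 0.6. Then 54.7 x² + x − 10.4 = 0, giving x = 0.427 V (positive root), so V_GS = 1.03 V.
I_D = (V_DD − V_GS)/R = (11 − 1.03) / 57.6 = 0.173 mA.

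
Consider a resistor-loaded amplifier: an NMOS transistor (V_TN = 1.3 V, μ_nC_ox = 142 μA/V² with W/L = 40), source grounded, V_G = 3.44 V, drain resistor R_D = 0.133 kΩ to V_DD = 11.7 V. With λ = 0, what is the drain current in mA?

I_D = 13.0 mA

V_GS = V_G = 3.44 V, so V_ov = 3.44 − 1.3 = 2.14 V.
k_n = μ_nC_ox · (W/L) = 5.68 mA/V².
Assume saturation: I_D = ½ k_n V_ov² = 0.5 × 5.68 × 2.14² = 13 mA, giving V_DS = V_DD − I_D R_D = 11.7 − 13 × 0.133 = 9.97 V.
V_DS = 9.97 V ≥ V_ov = 2.14 V, confirming saturation.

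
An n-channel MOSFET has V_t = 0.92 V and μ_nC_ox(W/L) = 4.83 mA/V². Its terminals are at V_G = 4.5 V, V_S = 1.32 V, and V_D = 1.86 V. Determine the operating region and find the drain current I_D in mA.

V_GS = V_G − V_S = 4.5 − 1.32 = 3.18 V; V_DS = V_D − V_S = 1.86 − 1.32 = 0.54 V.
V_ov = V_GS − V_t = 3.18 − 0.92 = 2.26 V.
Since V_DS = 0.54 V < V_ov = 2.26 V, the device is in the triode region.
I_D = k_n [V_ov · V_DS − ½ V_DS²] = 4.83 × [2.26 × 0.54 − 0.5 × 0.54²] = 5.19 mA.

Triode; I_D = 5.19 mA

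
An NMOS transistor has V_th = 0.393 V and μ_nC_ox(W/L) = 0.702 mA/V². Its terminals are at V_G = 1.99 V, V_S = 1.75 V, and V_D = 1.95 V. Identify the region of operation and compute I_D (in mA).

V_GS = V_G − V_S = 1.99 − 1.75 = 0.24 V; V_DS = V_D − V_S = 1.95 − 1.75 = 0.2 V.
V_GS = 0.24 V < V_th = 0.393 V, so the transistor is in cutoff.

Cutoff; I_D = 0 mA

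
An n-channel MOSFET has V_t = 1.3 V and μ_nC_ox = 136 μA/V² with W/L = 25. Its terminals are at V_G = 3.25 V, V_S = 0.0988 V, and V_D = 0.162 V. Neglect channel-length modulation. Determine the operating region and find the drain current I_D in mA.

Triode; I_D = 0.391 mA

V_GS = V_G − V_S = 3.25 − 0.0988 = 3.15 V; V_DS = V_D − V_S = 0.162 − 0.0988 = 0.0632 V.
k_n = μ_nC_ox · (W/L) = 3.4 mA/V².
V_ov = V_GS − V_t = 3.15 − 1.3 = 1.85 V.
Since V_DS = 0.0632 V < V_ov = 1.85 V, the device is in the triode region.
I_D = k_n [V_ov · V_DS − ½ V_DS²] = 3.4 × [1.85 × 0.0632 − 0.5 × 0.0632²] = 0.391 mA.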